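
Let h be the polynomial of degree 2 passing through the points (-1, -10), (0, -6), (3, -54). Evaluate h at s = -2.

Write h(s) = as^2 + bs + c. Substituting each data point gives a linear system:
  a - b + c = -10
  c = -6
  9a + 3b + c = -54
Solving the system yields a = -5, b = -1, c = -6.
So h(s) = -5s^2 - s - 6.
Then h(-2) = -24.

-24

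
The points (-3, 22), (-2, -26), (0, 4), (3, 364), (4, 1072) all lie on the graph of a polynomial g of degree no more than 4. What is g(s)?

g(s) = 3s^4 + 6s^3 - 6s^2 + 3s + 4

Write g(s) = as^4 + bs^3 + cs^2 + ds + e. Substituting each data point gives a linear system:
  81a - 27b + 9c - 3d + e = 22
  16a - 8b + 4c - 2d + e = -26
  e = 4
  81a + 27b + 9c + 3d + e = 364
  256a + 64b + 16c + 4d + e = 1072
Solving the system yields a = 3, b = 6, c = -6, d = 3, e = 4.
So g(s) = 3s^4 + 6s^3 - 6s^2 + 3s + 4.
Check: g(0) = 4. ✓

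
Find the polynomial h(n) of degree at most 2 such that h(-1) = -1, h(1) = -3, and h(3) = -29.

h(n) = -3n^2 - n + 1

Write h(n) = an^2 + bn + c. Substituting each data point gives a linear system:
  a - b + c = -1
  a + b + c = -3
  9a + 3b + c = -29
Solving the system yields a = -3, b = -1, c = 1.
So h(n) = -3n² - n + 1.
Check: h(3) = -29. ✓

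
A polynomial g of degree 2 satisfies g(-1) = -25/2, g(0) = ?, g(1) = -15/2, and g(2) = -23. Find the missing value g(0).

-4

On equispaced nodes a degree-2 polynomial has vanishing third forward difference, so
  - g(-1) + 3·g(0) - 3·g(1) + g(2) = 0.
Substituting the known values and solving for g(0):
  3·g(0) = -12
  g(0) = -4.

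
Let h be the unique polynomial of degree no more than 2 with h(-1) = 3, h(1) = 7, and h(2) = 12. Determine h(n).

h(n) = n^2 + 2n + 4

Write h(n) = an^2 + bn + c. Substituting each data point gives a linear system:
  a - b + c = 3
  a + b + c = 7
  4a + 2b + c = 12
Solving the system yields a = 1, b = 2, c = 4.
So h(n) = n^2 + 2n + 4.
Check: h(-1) = 3. ✓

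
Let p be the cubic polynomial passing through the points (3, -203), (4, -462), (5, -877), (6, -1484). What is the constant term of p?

Write p(t) = at^3 + bt^2 + ct + d. Substituting each data point gives a linear system:
  27a + 9b + 3c + d = -203
  64a + 16b + 4c + d = -462
  125a + 25b + 5c + d = -877
  216a + 36b + 6c + d = -1484
Solving the system yields a = -6, b = -6, c = 5, d = -2.
So p(t) = -6t^3 - 6t^2 + 5t - 2.
The constant term is -2.

-2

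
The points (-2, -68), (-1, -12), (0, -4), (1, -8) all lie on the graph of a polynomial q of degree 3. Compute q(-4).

Forward differences of the values at u = -2, -1, 0, 1:
  q  : -68  -12  -4  -8
  Δ  : 56  8  -4
  Δ^2: -48  -12
  Δ^3: 36
The third differences are constant, confirming degree 3.
Interpolating (Newton forward form) and evaluating at u = -4 gives q(-4) = -468.

-468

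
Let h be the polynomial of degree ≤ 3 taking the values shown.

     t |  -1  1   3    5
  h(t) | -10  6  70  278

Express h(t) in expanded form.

Write h(t) = at^3 + bt^2 + ct + d. Substituting each data point gives a linear system:
  -a + b - c + d = -10
  a + b + c + d = 6
  27a + 9b + 3c + d = 70
  125a + 25b + 5c + d = 278
Solving the system yields a = 2, b = 0, c = 6, d = -2.
So h(t) = 2t^3 + 6t - 2.
Check: h(-1) = -10. ✓

h(t) = 2t^3 + 6t - 2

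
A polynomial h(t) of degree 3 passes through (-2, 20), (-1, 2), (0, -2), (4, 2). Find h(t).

h(t) = -t^3 + 4t^2 + t - 2

Write h(t) = at^3 + bt^2 + ct + d. Substituting each data point gives a linear system:
  -8a + 4b - 2c + d = 20
  -a + b - c + d = 2
  d = -2
  64a + 16b + 4c + d = 2
Solving the system yields a = -1, b = 4, c = 1, d = -2.
So h(t) = -t³ + 4t² + t - 2.
Check: h(0) = -2. ✓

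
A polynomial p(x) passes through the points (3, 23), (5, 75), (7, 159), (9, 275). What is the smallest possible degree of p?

2

Forward differences of the values at x = 3, 5, 7, 9:
  p  : 23  75  159  275
  Δ  : 52  84  116
  Δ^2: 32  32
  Δ^3: 0
The second differences are constant (32) and nonzero, while all higher differences vanish, so the minimal degree is 2.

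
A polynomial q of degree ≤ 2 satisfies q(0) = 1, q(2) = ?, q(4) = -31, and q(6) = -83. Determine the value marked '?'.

-3

On equispaced nodes a degree-2 polynomial has vanishing third forward difference, so
  - q(0) + 3·q(2) - 3·q(4) + q(6) = 0.
Substituting the known values and solving for q(2):
  3·q(2) = -9
  q(2) = -3.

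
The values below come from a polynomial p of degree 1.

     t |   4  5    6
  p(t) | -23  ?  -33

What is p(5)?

The 2 known points determine the degree-1 polynomial uniquely.
Write p(t) = at + b. Substituting each data point gives a linear system:
  4a + b = -23
  6a + b = -33
Solving the system yields a = -5, b = -3.
So p(t) = -5t - 3.
Then p(5) = -28.

-28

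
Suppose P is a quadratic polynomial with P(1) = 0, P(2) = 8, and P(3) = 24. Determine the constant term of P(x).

Write P(x) = ax^2 + bx + c. Substituting each data point gives a linear system:
  a + b + c = 0
  4a + 2b + c = 8
  9a + 3b + c = 24
Solving the system yields a = 4, b = -4, c = 0.
So P(x) = 4x² - 4x.
The constant term is 0.

0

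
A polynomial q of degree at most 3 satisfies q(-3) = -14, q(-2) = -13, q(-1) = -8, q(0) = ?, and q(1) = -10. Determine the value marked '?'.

-5

The 4 known points determine the degree-3 polynomial uniquely.
Write q(s) = as^3 + bs^2 + cs + d. Substituting each data point gives a linear system:
  -27a + 9b - 3c + d = -14
  -8a + 4b - 2c + d = -13
  -a + b - c + d = -8
  a + b + c + d = -10
Solving the system yields a = -1, b = -4, c = 0, d = -5.
So q(s) = -s^3 - 4s^2 - 5.
Then q(0) = -5.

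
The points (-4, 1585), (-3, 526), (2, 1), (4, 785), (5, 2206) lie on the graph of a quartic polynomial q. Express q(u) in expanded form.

q(u) = 5u^4 - 6u^3 - 6u^2 - 4u + 1

Write q(u) = au^4 + bu^3 + cu^2 + du + e. Substituting each data point gives a linear system:
  256a - 64b + 16c - 4d + e = 1585
  81a - 27b + 9c - 3d + e = 526
  16a + 8b + 4c + 2d + e = 1
  256a + 64b + 16c + 4d + e = 785
  625a + 125b + 25c + 5d + e = 2206
Solving the system yields a = 5, b = -6, c = -6, d = -4, e = 1.
So q(u) = 5u^4 - 6u^3 - 6u^2 - 4u + 1.
Check: q(5) = 2206. ✓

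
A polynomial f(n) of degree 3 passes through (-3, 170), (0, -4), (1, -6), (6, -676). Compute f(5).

Using the Lagrange interpolation formula with nodes -3, 0, 1, 6:
  L_0(n) = n(n - 1)(n - 6) / -108
  L_1(n) = (n + 3)(n - 1)(n - 6) / 18
  L_2(n) = (n + 3)n(n - 6) / -20
  L_3(n) = (n + 3)n(n - 1) / 270
Then f(n) = 170·L_0(n) - 4·L_1(n) - 6·L_2(n) - 676·L_3(n).
Expanding and collecting terms gives f(n) = -4n^3 + 6n^2 - 4n - 4.
Evaluating at n = 5: f(5) = -374.

-374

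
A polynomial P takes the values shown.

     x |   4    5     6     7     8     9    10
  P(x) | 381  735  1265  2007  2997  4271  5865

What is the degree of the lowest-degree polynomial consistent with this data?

Forward differences of the values at x = 4, 5, 6, 7, 8, 9, 10:
  P  : 381  735  1265  2007  2997  4271  5865
  Δ  : 354  530  742  990  1274  1594
  Δ^2: 176  212  248  284  320
  Δ^3: 36  36  36  36
  Δ^4: 0  0  0
  Δ^5: 0  0
  Δ^6: 0
The third differences are constant (36) and nonzero, while all higher differences vanish, so the minimal degree is 3.

3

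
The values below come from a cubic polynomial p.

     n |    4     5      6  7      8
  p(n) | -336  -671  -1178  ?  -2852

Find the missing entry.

On equispaced nodes a degree-3 polynomial has vanishing fourth forward difference, so
  p(4) - 4·p(5) + 6·p(6) - 4·p(7) + p(8) = 0.
Substituting the known values and solving for p(7):
  -4·p(7) = 7572
  p(7) = -1893.

-1893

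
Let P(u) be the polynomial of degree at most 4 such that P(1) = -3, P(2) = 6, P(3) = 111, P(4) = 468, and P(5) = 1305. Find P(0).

0

Forward differences of the values at u = 1, 2, 3, 4, 5:
  P  : -3  6  111  468  1305
  Δ  : 9  105  357  837
  Δ^2: 96  252  480
  Δ^3: 156  228
  Δ^4: 72
The fourth differences are constant, confirming degree 4.
Interpolating (Newton forward form) and evaluating at u = 0 gives P(0) = 0.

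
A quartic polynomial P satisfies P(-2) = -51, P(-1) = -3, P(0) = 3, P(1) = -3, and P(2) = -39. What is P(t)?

Write P(t) = at^4 + bt^3 + ct^2 + dt + e. Substituting each data point gives a linear system:
  16a - 8b + 4c - 2d + e = -51
  a - b + c - d + e = -3
  e = 3
  a + b + c + d + e = -3
  16a + 8b + 4c + 2d + e = -39
Solving the system yields a = -2, b = 1, c = -4, d = -1, e = 3.
So P(t) = -2t^4 + t^3 - 4t^2 - t + 3.
Check: P(1) = -3. ✓

P(t) = -2t^4 + t^3 - 4t^2 - t + 3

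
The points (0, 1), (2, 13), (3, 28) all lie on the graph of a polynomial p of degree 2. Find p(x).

p(x) = 3x^2 + 1

Using the Lagrange interpolation formula with nodes 0, 2, 3:
  L_0(x) = (x - 2)(x - 3) / 6
  L_1(x) = x(x - 3) / -2
  L_2(x) = x(x - 2) / 3
Then p(x) = 1·L_0(x) + 13·L_1(x) + 28·L_2(x).
Expanding and collecting terms gives p(x) = 3x^2 + 1.
Check: p(3) = 28. ✓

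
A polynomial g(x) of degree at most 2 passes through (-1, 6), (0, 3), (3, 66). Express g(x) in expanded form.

Write g(x) = ax^2 + bx + c. Substituting each data point gives a linear system:
  a - b + c = 6
  c = 3
  9a + 3b + c = 66
Solving the system yields a = 6, b = 3, c = 3.
So g(x) = 6x^2 + 3x + 3.
Check: g(3) = 66. ✓

g(x) = 6x^2 + 3x + 3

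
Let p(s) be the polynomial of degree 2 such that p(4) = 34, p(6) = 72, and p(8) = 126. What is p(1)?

7

Forward differences of the values at s = 4, 6, 8:
  p  : 34  72  126
  Δ  : 38  54
  Δ^2: 16
The second differences are constant, confirming degree 2.
Interpolating (Newton forward form) and evaluating at s = 1 gives p(1) = 7.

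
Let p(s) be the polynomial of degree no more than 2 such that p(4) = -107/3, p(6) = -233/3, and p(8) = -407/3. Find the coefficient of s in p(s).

-1

Write p(s) = as^2 + bs + c. Substituting each data point gives a linear system:
  16a + 4b + c = -107/3
  36a + 6b + c = -233/3
  64a + 8b + c = -407/3
Solving the system yields a = -2, b = -1, c = 1/3.
So p(s) = -2s^2 - s + 1/3.
The coefficient of s is -1.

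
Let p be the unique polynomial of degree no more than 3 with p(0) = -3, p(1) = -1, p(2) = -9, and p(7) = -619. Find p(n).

Using the Lagrange interpolation formula with nodes 0, 1, 2, 7:
  L_0(n) = (n - 1)(n - 2)(n - 7) / -14
  L_1(n) = n(n - 2)(n - 7) / 6
  L_2(n) = n(n - 1)(n - 7) / -10
  L_3(n) = n(n - 1)(n - 2) / 210
Then p(n) = -3·L_0(n) - 1·L_1(n) - 9·L_2(n) - 619·L_3(n).
Expanding and collecting terms gives p(n) = -2n^3 + n^2 + 3n - 3.
Check: p(0) = -3. ✓

p(n) = -2n^3 + n^2 + 3n - 3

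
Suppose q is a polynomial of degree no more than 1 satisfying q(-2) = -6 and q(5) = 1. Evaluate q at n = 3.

Using the Lagrange interpolation formula with nodes -2, 5:
  L_0(n) = (n - 5) / -7
  L_1(n) = (n + 2) / 7
Then q(n) = -6·L_0(n) + 1·L_1(n).
Expanding and collecting terms gives q(n) = n - 4.
Evaluating at n = 3: q(3) = -1.

-1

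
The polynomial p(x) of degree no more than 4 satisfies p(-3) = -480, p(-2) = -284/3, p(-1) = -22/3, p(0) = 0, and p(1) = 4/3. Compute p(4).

-4352/3

Write p(x) = ax^4 + bx^3 + cx^2 + dx + e. Substituting each data point gives a linear system:
  81a - 27b + 9c - 3d + e = -480
  16a - 8b + 4c - 2d + e = -284/3
  a - b + c - d + e = -22/3
  e = 0
  a + b + c + d + e = 4/3
Solving the system yields a = -6, b = 1/3, c = 3, d = 4, e = 0.
So p(x) = -6x^4 + (1/3)x^3 + 3x^2 + 4x.
Then p(4) = -4352/3.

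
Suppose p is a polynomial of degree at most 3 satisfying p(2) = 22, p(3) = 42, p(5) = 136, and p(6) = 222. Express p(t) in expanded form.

Write p(t) = at^3 + bt^2 + ct + d. Substituting each data point gives a linear system:
  8a + 4b + 2c + d = 22
  27a + 9b + 3c + d = 42
  125a + 25b + 5c + d = 136
  216a + 36b + 6c + d = 222
Solving the system yields a = 1, b = -1, c = 6, d = 6.
So p(t) = t^3 - t^2 + 6t + 6.
Check: p(2) = 22. ✓

p(t) = t^3 - t^2 + 6t + 6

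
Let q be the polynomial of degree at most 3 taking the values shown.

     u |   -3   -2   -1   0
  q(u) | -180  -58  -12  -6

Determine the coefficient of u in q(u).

-2

Write q(u) = au^3 + bu^2 + cu + d. Substituting each data point gives a linear system:
  -27a + 9b - 3c + d = -180
  -8a + 4b - 2c + d = -58
  -a + b - c + d = -12
  d = -6
Solving the system yields a = 6, b = -2, c = -2, d = -6.
So q(u) = 6u^3 - 2u^2 - 2u - 6.
The coefficient of u is -2.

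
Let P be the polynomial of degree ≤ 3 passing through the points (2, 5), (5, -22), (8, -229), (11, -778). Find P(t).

Using the Lagrange interpolation formula with nodes 2, 5, 8, 11:
  L_0(t) = (t - 5)(t - 8)(t - 11) / -162
  L_1(t) = (t - 2)(t - 8)(t - 11) / 54
  L_2(t) = (t - 2)(t - 5)(t - 11) / -54
  L_3(t) = (t - 2)(t - 5)(t - 8) / 162
Then P(t) = 5·L_0(t) - 22·L_1(t) - 229·L_2(t) - 778·L_3(t).
Expanding and collecting terms gives P(t) = -t^3 + 5t^2 - 5t + 3.
Check: P(2) = 5. ✓

P(t) = -t^3 + 5t^2 - 5t + 3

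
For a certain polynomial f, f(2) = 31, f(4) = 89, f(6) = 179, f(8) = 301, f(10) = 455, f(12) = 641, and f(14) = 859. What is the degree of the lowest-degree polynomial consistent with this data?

2

Forward differences of the values at t = 2, 4, 6, 8, 10, 12, 14:
  f  : 31  89  179  301  455  641  859
  Δ  : 58  90  122  154  186  218
  Δ^2: 32  32  32  32  32
  Δ^3: 0  0  0  0
  Δ^4: 0  0  0
  Δ^5: 0  0
  Δ^6: 0
The second differences are constant (32) and nonzero, while all higher differences vanish, so the minimal degree is 2.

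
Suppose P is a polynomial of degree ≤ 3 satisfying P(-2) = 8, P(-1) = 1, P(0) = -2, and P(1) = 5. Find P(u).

Write P(u) = au^3 + bu^2 + cu + d. Substituting each data point gives a linear system:
  -8a + 4b - 2c + d = 8
  -a + b - c + d = 1
  d = -2
  a + b + c + d = 5
Solving the system yields a = 1, b = 5, c = 1, d = -2.
So P(u) = u^3 + 5u^2 + u - 2.
Check: P(-2) = 8. ✓

P(u) = u^3 + 5u^2 + u - 2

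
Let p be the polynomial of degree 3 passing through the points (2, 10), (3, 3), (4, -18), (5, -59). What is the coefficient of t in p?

Write p(t) = at^3 + bt^2 + ct + d. Substituting each data point gives a linear system:
  8a + 4b + 2c + d = 10
  27a + 9b + 3c + d = 3
  64a + 16b + 4c + d = -18
  125a + 25b + 5c + d = -59
Solving the system yields a = -1, b = 2, c = 2, d = 6.
So p(t) = -t^3 + 2t^2 + 2t + 6.
The coefficient of t is 2.

2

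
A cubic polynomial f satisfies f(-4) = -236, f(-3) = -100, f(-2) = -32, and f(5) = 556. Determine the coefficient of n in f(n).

2

Write f(n) = an^3 + bn^2 + cn + d. Substituting each data point gives a linear system:
  -64a + 16b - 4c + d = -236
  -27a + 9b - 3c + d = -100
  -8a + 4b - 2c + d = -32
  125a + 25b + 5c + d = 556
Solving the system yields a = 4, b = 2, c = 2, d = -4.
So f(n) = 4n³ + 2n² + 2n - 4.
The coefficient of n is 2.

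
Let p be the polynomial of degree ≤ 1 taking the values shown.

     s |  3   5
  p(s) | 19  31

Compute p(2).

Using the Lagrange interpolation formula with nodes 3, 5:
  L_0(s) = (s - 5) / -2
  L_1(s) = (s - 3) / 2
Then p(s) = 19·L_0(s) + 31·L_1(s).
Expanding and collecting terms gives p(s) = 6s + 1.
Evaluating at s = 2: p(2) = 13.

13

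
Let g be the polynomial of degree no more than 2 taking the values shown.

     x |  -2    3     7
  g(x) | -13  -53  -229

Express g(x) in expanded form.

Using the Lagrange interpolation formula with nodes -2, 3, 7:
  L_0(x) = (x - 3)(x - 7) / 45
  L_1(x) = (x + 2)(x - 7) / -20
  L_2(x) = (x + 2)(x - 3) / 36
Then g(x) = -13·L_0(x) - 53·L_1(x) - 229·L_2(x).
Expanding and collecting terms gives g(x) = -4x^2 - 4x - 5.
Check: g(-2) = -13. ✓

g(x) = -4x^2 - 4x - 5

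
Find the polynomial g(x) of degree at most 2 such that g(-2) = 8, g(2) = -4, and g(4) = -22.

g(x) = -x^2 - 3x + 6

Write g(x) = ax^2 + bx + c. Substituting each data point gives a linear system:
  4a - 2b + c = 8
  4a + 2b + c = -4
  16a + 4b + c = -22
Solving the system yields a = -1, b = -3, c = 6.
So g(x) = -x^2 - 3x + 6.
Check: g(4) = -22. ✓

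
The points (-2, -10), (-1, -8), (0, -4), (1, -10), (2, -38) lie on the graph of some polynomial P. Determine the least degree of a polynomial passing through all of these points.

Forward differences of the values at x = -2, -1, 0, 1, 2:
  P  : -10  -8  -4  -10  -38
  Δ  : 2  4  -6  -28
  Δ^2: 2  -10  -22
  Δ^3: -12  -12
  Δ^4: 0
The third differences are constant (-12) and nonzero, while all higher differences vanish, so the minimal degree is 3.

3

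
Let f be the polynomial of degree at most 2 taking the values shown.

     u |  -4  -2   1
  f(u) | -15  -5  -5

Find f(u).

f(u) = -u^2 - u - 3

Using the Lagrange interpolation formula with nodes -4, -2, 1:
  L_0(u) = (u + 2)(u - 1) / 10
  L_1(u) = (u + 4)(u - 1) / -6
  L_2(u) = (u + 4)(u + 2) / 15
Then f(u) = -15·L_0(u) - 5·L_1(u) - 5·L_2(u).
Expanding and collecting terms gives f(u) = -u^2 - u - 3.
Check: f(-4) = -15. ✓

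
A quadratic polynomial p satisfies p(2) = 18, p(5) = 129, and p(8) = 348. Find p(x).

Using the Lagrange interpolation formula with nodes 2, 5, 8:
  L_0(x) = (x - 5)(x - 8) / 18
  L_1(x) = (x - 2)(x - 8) / -9
  L_2(x) = (x - 2)(x - 5) / 18
Then p(x) = 18·L_0(x) + 129·L_1(x) + 348·L_2(x).
Expanding and collecting terms gives p(x) = 6x² - 5x + 4.
Check: p(8) = 348. ✓

p(x) = 6x^2 - 5x + 4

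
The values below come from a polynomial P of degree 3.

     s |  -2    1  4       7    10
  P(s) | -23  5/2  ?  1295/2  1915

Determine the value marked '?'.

The 4 known points determine the degree-3 polynomial uniquely.
Write P(s) = as^3 + bs^2 + cs + d. Substituting each data point gives a linear system:
  -8a + 4b - 2c + d = -23
  a + b + c + d = 5/2
  343a + 49b + 7c + d = 1295/2
  1000a + 100b + 10c + d = 1915
Solving the system yields a = 2, b = -1, c = 3/2, d = 0.
So P(s) = 2s³ - s² + (3/2)s.
Then P(4) = 118.

118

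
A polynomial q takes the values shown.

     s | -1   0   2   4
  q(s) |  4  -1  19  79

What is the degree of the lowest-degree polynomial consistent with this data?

Divided differences on the nodes -1, 0, 2, 4:
  order 0: 4  -1  19  79
  order 1: -5  10  30
  order 2: 5  5
  order 3: 0
The order-2 divided differences are all 5 (nonzero) and every higher order vanishes, so the data lies on a polynomial of degree exactly 2.

2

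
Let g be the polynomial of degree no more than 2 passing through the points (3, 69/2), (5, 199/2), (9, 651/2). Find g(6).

Write g(t) = at^2 + bt + c. Substituting each data point gives a linear system:
  9a + 3b + c = 69/2
  25a + 5b + c = 199/2
  81a + 9b + c = 651/2
Solving the system yields a = 4, b = 1/2, c = -3.
So g(t) = 4t^2 + (1/2)t - 3.
Then g(6) = 144.

144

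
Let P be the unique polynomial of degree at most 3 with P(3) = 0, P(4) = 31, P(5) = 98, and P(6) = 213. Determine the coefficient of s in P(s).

-1

Write P(s) = as^3 + bs^2 + cs + d. Substituting each data point gives a linear system:
  27a + 9b + 3c + d = 0
  64a + 16b + 4c + d = 31
  125a + 25b + 5c + d = 98
  216a + 36b + 6c + d = 213
Solving the system yields a = 2, b = -6, c = -1, d = 3.
So P(s) = 2s³ - 6s² - s + 3.
The coefficient of s is -1.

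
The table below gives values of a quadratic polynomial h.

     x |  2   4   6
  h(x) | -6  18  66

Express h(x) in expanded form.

h(x) = 3x^2 - 6x - 6

Write h(x) = ax^2 + bx + c. Substituting each data point gives a linear system:
  4a + 2b + c = -6
  16a + 4b + c = 18
  36a + 6b + c = 66
Solving the system yields a = 3, b = -6, c = -6.
So h(x) = 3x² - 6x - 6.
Check: h(6) = 66. ✓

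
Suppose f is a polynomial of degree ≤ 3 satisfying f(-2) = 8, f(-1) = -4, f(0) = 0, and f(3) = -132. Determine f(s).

Write f(s) = as^3 + bs^2 + cs + d. Substituting each data point gives a linear system:
  -8a + 4b - 2c + d = 8
  -a + b - c + d = -4
  d = 0
  27a + 9b + 3c + d = -132
Solving the system yields a = -4, b = -4, c = 4, d = 0.
So f(s) = -4s³ - 4s² + 4s.
Check: f(3) = -132. ✓

f(s) = -4s^3 - 4s^2 + 4s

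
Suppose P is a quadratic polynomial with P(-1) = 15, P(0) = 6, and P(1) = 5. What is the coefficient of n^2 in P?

Write P(n) = an^2 + bn + c. Substituting each data point gives a linear system:
  a - b + c = 15
  c = 6
  a + b + c = 5
Solving the system yields a = 4, b = -5, c = 6.
So P(n) = 4n^2 - 5n + 6.
The leading coefficient is 4.

4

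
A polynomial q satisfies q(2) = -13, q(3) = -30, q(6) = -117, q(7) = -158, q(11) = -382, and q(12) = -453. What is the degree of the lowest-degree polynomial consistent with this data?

2

Divided differences on the nodes 2, 3, 6, 7, 11, 12:
  order 0: -13  -30  -117  -158  -382  -453
  order 1: -17  -29  -41  -56  -71
  order 2: -3  -3  -3  -3
  order 3: 0  0  0
  order 4: 0  0
  order 5: 0
The order-2 divided differences are all -3 (nonzero) and every higher order vanishes, so the data lies on a polynomial of degree exactly 2.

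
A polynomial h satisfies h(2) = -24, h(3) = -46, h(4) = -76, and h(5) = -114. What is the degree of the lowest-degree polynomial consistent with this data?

2

Forward differences of the values at t = 2, 3, 4, 5:
  h  : -24  -46  -76  -114
  Δ  : -22  -30  -38
  Δ^2: -8  -8
  Δ^3: 0
The second differences are constant (-8) and nonzero, while all higher differences vanish, so the minimal degree is 2.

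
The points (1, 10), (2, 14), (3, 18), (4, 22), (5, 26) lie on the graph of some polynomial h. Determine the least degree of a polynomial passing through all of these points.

1

Forward differences of the values at u = 1, 2, 3, 4, 5:
  h  : 10  14  18  22  26
  Δ  : 4  4  4  4
  Δ^2: 0  0  0
  Δ^3: 0  0
  Δ^4: 0
The first differences are constant (4) and nonzero, while all higher differences vanish, so the minimal degree is 1.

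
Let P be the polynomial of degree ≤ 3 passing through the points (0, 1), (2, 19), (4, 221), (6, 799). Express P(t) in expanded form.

P(t) = 4t^3 - t^2 - 5t + 1

Write P(t) = at^3 + bt^2 + ct + d. Substituting each data point gives a linear system:
  d = 1
  8a + 4b + 2c + d = 19
  64a + 16b + 4c + d = 221
  216a + 36b + 6c + d = 799
Solving the system yields a = 4, b = -1, c = -5, d = 1.
So P(t) = 4t^3 - t^2 - 5t + 1.
Check: P(0) = 1. ✓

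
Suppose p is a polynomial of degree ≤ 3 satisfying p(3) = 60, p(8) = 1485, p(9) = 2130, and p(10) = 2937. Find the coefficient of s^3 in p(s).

3

Write p(s) = as^3 + bs^2 + cs + d. Substituting each data point gives a linear system:
  27a + 9b + 3c + d = 60
  512a + 64b + 8c + d = 1485
  729a + 81b + 9c + d = 2130
  1000a + 100b + 10c + d = 2937
Solving the system yields a = 3, b = 0, c = -6, d = -3.
So p(s) = 3s^3 - 6s - 3.
The leading coefficient is 3.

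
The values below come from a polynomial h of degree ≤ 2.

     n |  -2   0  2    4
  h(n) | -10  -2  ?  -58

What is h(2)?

-18

The 3 known points determine the degree-2 polynomial uniquely.
Write h(n) = an^2 + bn + c. Substituting each data point gives a linear system:
  4a - 2b + c = -10
  c = -2
  16a + 4b + c = -58
Solving the system yields a = -3, b = -2, c = -2.
So h(n) = -3n^2 - 2n - 2.
Then h(2) = -18.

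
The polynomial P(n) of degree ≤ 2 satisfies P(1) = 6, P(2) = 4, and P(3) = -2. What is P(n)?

Write P(n) = an^2 + bn + c. Substituting each data point gives a linear system:
  a + b + c = 6
  4a + 2b + c = 4
  9a + 3b + c = -2
Solving the system yields a = -2, b = 4, c = 4.
So P(n) = -2n² + 4n + 4.
Check: P(2) = 4. ✓

P(n) = -2n^2 + 4n + 4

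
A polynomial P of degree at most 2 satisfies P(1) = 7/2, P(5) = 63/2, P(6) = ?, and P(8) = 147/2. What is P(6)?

87/2

The 3 known points determine the degree-2 polynomial uniquely.
Write P(x) = ax^2 + bx + c. Substituting each data point gives a linear system:
  a + b + c = 7/2
  25a + 5b + c = 63/2
  64a + 8b + c = 147/2
Solving the system yields a = 1, b = 1, c = 3/2.
So P(x) = x² + x + 3/2.
Then P(6) = 87/2.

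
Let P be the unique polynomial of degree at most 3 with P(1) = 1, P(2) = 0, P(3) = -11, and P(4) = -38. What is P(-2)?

4

Forward differences of the values at n = 1, 2, 3, 4:
  P  : 1  0  -11  -38
  Δ  : -1  -11  -27
  Δ^2: -10  -16
  Δ^3: -6
The third differences are constant, confirming degree 3.
Interpolating (Newton forward form) and evaluating at n = -2 gives P(-2) = 4.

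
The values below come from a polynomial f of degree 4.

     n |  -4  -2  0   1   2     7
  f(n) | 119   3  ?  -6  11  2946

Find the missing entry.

-1

The 5 known points determine the degree-4 polynomial uniquely.
Write f(n) = an^4 + bn^3 + cn^2 + dn + e. Substituting each data point gives a linear system:
  256a - 64b + 16c - 4d + e = 119
  16a - 8b + 4c - 2d + e = 3
  a + b + c + d + e = -6
  16a + 8b + 4c + 2d + e = 11
  2401a + 343b + 49c + 7d + e = 2946
Solving the system yields a = 1, b = 2, c = -2, d = -6, e = -1.
So f(n) = n^4 + 2n^3 - 2n^2 - 6n - 1.
Then f(0) = -1.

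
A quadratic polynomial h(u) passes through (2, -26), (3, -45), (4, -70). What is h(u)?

h(u) = -3u^2 - 4u - 6

Using the Lagrange interpolation formula with nodes 2, 3, 4:
  L_0(u) = (u - 3)(u - 4) / 2
  L_1(u) = (u - 2)(u - 4) / -1
  L_2(u) = (u - 2)(u - 3) / 2
Then h(u) = -26·L_0(u) - 45·L_1(u) - 70·L_2(u).
Expanding and collecting terms gives h(u) = -3u² - 4u - 6.
Check: h(2) = -26. ✓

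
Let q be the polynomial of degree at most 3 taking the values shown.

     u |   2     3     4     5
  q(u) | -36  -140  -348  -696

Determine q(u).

Using the Lagrange interpolation formula with nodes 2, 3, 4, 5:
  L_0(u) = (u - 3)(u - 4)(u - 5) / -6
  L_1(u) = (u - 2)(u - 4)(u - 5) / 2
  L_2(u) = (u - 2)(u - 3)(u - 5) / -2
  L_3(u) = (u - 2)(u - 3)(u - 4) / 6
Then q(u) = -36·L_0(u) - 140·L_1(u) - 348·L_2(u) - 696·L_3(u).
Expanding and collecting terms gives q(u) = -6u^3 + 2u^2 + 4.
Check: q(5) = -696. ✓

q(u) = -6u^3 + 2u^2 + 4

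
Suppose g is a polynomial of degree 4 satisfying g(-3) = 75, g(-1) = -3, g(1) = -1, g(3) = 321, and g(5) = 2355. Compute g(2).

60

Forward differences of the values at x = -3, -1, 1, 3, 5:
  g  : 75  -3  -1  321  2355
  Δ  : -78  2  322  2034
  Δ^2: 80  320  1712
  Δ^3: 240  1392
  Δ^4: 1152
The fourth differences are constant, confirming degree 4.
Interpolating (Newton forward form) and evaluating at x = 2 gives g(2) = 60.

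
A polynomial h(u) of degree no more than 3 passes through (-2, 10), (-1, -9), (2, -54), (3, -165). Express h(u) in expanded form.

Write h(u) = au^3 + bu^2 + cu + d. Substituting each data point gives a linear system:
  -8a + 4b - 2c + d = 10
  -a + b - c + d = -9
  8a + 4b + 2c + d = -54
  27a + 9b + 3c + d = -165
Solving the system yields a = -5, b = -4, c = 4, d = -6.
So h(u) = -5u^3 - 4u^2 + 4u - 6.
Check: h(-2) = 10. ✓

h(u) = -5u^3 - 4u^2 + 4u - 6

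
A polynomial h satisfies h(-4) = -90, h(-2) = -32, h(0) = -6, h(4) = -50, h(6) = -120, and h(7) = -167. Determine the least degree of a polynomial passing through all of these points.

2

Divided differences on the nodes -4, -2, 0, 4, 6, 7:
  order 0: -90  -32  -6  -50  -120  -167
  order 1: 29  13  -11  -35  -47
  order 2: -4  -4  -4  -4
  order 3: 0  0  0
  order 4: 0  0
  order 5: 0
The order-2 divided differences are all -4 (nonzero) and every higher order vanishes, so the data lies on a polynomial of degree exactly 2.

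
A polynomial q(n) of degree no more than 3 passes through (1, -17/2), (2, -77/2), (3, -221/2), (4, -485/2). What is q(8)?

Using the Lagrange interpolation formula with nodes 1, 2, 3, 4:
  L_0(n) = (n - 2)(n - 3)(n - 4) / -6
  L_1(n) = (n - 1)(n - 3)(n - 4) / 2
  L_2(n) = (n - 1)(n - 2)(n - 4) / -2
  L_3(n) = (n - 1)(n - 2)(n - 3) / 6
Then q(n) = -17/2·L_0(n) - 77/2·L_1(n) - 221/2·L_2(n) - 485/2·L_3(n).
Expanding and collecting terms gives q(n) = -3n^3 - 3n^2 - 5/2.
Evaluating at n = 8: q(8) = -3461/2.

-3461/2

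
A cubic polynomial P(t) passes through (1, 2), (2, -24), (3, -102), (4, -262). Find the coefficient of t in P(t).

-3

Write P(t) = at^3 + bt^2 + ct + d. Substituting each data point gives a linear system:
  a + b + c + d = 2
  8a + 4b + 2c + d = -24
  27a + 9b + 3c + d = -102
  64a + 16b + 4c + d = -262
Solving the system yields a = -5, b = 4, c = -3, d = 6.
So P(t) = -5t^3 + 4t^2 - 3t + 6.
The coefficient of t is -3.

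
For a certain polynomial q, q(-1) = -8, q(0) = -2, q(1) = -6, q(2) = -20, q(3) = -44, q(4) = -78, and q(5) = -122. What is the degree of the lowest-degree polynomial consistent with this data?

2

Forward differences of the values at t = -1, 0, 1, 2, 3, 4, 5:
  q  : -8  -2  -6  -20  -44  -78  -122
  Δ  : 6  -4  -14  -24  -34  -44
  Δ^2: -10  -10  -10  -10  -10
  Δ^3: 0  0  0  0
  Δ^4: 0  0  0
  Δ^5: 0  0
  Δ^6: 0
The second differences are constant (-10) and nonzero, while all higher differences vanish, so the minimal degree is 2.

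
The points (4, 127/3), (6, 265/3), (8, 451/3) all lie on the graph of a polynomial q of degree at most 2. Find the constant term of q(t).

Write q(t) = at^2 + bt + c. Substituting each data point gives a linear system:
  16a + 4b + c = 127/3
  36a + 6b + c = 265/3
  64a + 8b + c = 451/3
Solving the system yields a = 2, b = 3, c = -5/3.
So q(t) = 2t^2 + 3t - 5/3.
The constant term is -5/3.

-5/3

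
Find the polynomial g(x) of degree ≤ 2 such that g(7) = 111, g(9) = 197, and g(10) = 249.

g(x) = 3x^2 - 5x - 1

Using the Lagrange interpolation formula with nodes 7, 9, 10:
  L_0(x) = (x - 9)(x - 10) / 6
  L_1(x) = (x - 7)(x - 10) / -2
  L_2(x) = (x - 7)(x - 9) / 3
Then g(x) = 111·L_0(x) + 197·L_1(x) + 249·L_2(x).
Expanding and collecting terms gives g(x) = 3x^2 - 5x - 1.
Check: g(10) = 249. ✓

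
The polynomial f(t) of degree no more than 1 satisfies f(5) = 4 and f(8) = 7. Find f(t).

Write f(t) = at + b. Substituting each data point gives a linear system:
  5a + b = 4
  8a + b = 7
Solving the system yields a = 1, b = -1.
So f(t) = t - 1.
Check: f(5) = 4. ✓

f(t) = t - 1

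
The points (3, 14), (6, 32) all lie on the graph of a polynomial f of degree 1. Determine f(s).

f(s) = 6s - 4

Write f(s) = as + b. Substituting each data point gives a linear system:
  3a + b = 14
  6a + b = 32
Solving the system yields a = 6, b = -4.
So f(s) = 6s - 4.
Check: f(3) = 14. ✓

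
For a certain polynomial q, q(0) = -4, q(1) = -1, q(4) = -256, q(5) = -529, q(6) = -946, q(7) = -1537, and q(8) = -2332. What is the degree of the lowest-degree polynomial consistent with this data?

3

Divided differences on the nodes 0, 1, 4, 5, 6, 7, 8:
  order 0: -4  -1  -256  -529  -946  -1537  -2332
  order 1: 3  -85  -273  -417  -591  -795
  order 2: -22  -47  -72  -87  -102
  order 3: -5  -5  -5  -5
  order 4: 0  0  0
  order 5: 0  0
  order 6: 0
The order-3 divided differences are all -5 (nonzero) and every higher order vanishes, so the data lies on a polynomial of degree exactly 3.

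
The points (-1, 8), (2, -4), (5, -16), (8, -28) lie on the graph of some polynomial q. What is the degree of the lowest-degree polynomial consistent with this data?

Forward differences of the values at t = -1, 2, 5, 8:
  q  : 8  -4  -16  -28
  Δ  : -12  -12  -12
  Δ^2: 0  0
  Δ^3: 0
The first differences are constant (-12) and nonzero, while all higher differences vanish, so the minimal degree is 1.

1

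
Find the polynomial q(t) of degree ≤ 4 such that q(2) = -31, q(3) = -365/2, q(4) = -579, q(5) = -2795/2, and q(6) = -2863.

q(t) = -2t^4 - (3/2)t^3 + t^2 + 2t + 5

Using the Lagrange interpolation formula with nodes 2, 3, 4, 5, 6:
  L_0(t) = (t - 3)(t - 4)(t - 5)(t - 6) / 24
  L_1(t) = (t - 2)(t - 4)(t - 5)(t - 6) / -6
  L_2(t) = (t - 2)(t - 3)(t - 5)(t - 6) / 4
  L_3(t) = (t - 2)(t - 3)(t - 4)(t - 6) / -6
  L_4(t) = (t - 2)(t - 3)(t - 4)(t - 5) / 24
Then q(t) = -31·L_0(t) - 365/2·L_1(t) - 579·L_2(t) - 2795/2·L_3(t) - 2863·L_4(t).
Expanding and collecting terms gives q(t) = -2t^4 - (3/2)t^3 + t^2 + 2t + 5.
Check: q(5) = -2795/2. ✓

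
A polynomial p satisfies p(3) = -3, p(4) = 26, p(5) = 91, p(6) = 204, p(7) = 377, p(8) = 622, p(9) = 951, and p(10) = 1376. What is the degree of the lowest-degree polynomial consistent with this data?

3

Forward differences of the values at n = 3, 4, 5, 6, 7, 8, 9, 10:
  p  : -3  26  91  204  377  622  951  1376
  Δ  : 29  65  113  173  245  329  425
  Δ^2: 36  48  60  72  84  96
  Δ^3: 12  12  12  12  12
  Δ^4: 0  0  0  0
  Δ^5: 0  0  0
  Δ^6: 0  0
  Δ^7: 0
The third differences are constant (12) and nonzero, while all higher differences vanish, so the minimal degree is 3.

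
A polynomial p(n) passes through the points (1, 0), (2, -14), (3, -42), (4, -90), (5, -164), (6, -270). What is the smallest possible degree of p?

3

Forward differences of the values at n = 1, 2, 3, 4, 5, 6:
  p  : 0  -14  -42  -90  -164  -270
  Δ  : -14  -28  -48  -74  -106
  Δ^2: -14  -20  -26  -32
  Δ^3: -6  -6  -6
  Δ^4: 0  0
  Δ^5: 0
The third differences are constant (-6) and nonzero, while all higher differences vanish, so the minimal degree is 3.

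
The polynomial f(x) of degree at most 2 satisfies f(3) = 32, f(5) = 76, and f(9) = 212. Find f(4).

52

Using the Lagrange interpolation formula with nodes 3, 5, 9:
  L_0(x) = (x - 5)(x - 9) / 12
  L_1(x) = (x - 3)(x - 9) / -8
  L_2(x) = (x - 3)(x - 5) / 24
Then f(x) = 32·L_0(x) + 76·L_1(x) + 212·L_2(x).
Expanding and collecting terms gives f(x) = 2x^2 + 6x - 4.
Evaluating at x = 4: f(4) = 52.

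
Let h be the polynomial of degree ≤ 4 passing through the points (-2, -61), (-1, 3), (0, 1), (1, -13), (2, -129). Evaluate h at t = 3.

Write h(t) = at^4 + bt^3 + ct^2 + dt + e. Substituting each data point gives a linear system:
  16a - 8b + 4c - 2d + e = -61
  a - b + c - d + e = 3
  e = 1
  a + b + c + d + e = -13
  16a + 8b + 4c + 2d + e = -129
Solving the system yields a = -6, b = -3, c = 0, d = -5, e = 1.
So h(t) = -6t^4 - 3t^3 - 5t + 1.
Then h(3) = -581.

-581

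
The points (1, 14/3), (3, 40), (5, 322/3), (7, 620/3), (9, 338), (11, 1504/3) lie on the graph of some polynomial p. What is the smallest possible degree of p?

2

Forward differences of the values at s = 1, 3, 5, 7, 9, 11:
  p  : 14/3  40  322/3  620/3  338  1504/3
  Δ  : 106/3  202/3  298/3  394/3  490/3
  Δ^2: 32  32  32  32
  Δ^3: 0  0  0
  Δ^4: 0  0
  Δ^5: 0
The second differences are constant (32) and nonzero, while all higher differences vanish, so the minimal degree is 2.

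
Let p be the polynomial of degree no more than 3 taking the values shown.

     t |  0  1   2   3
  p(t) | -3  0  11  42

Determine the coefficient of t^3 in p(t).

2

Write p(t) = at^3 + bt^2 + ct + d. Substituting each data point gives a linear system:
  d = -3
  a + b + c + d = 0
  8a + 4b + 2c + d = 11
  27a + 9b + 3c + d = 42
Solving the system yields a = 2, b = -2, c = 3, d = -3.
So p(t) = 2t³ - 2t² + 3t - 3.
The leading coefficient is 2.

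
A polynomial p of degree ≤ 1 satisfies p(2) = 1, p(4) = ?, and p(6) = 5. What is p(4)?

3

On equispaced nodes a degree-1 polynomial has vanishing second forward difference, so
  p(2) - 2·p(4) + p(6) = 0.
Substituting the known values and solving for p(4):
  -2·p(4) = -6
  p(4) = 3.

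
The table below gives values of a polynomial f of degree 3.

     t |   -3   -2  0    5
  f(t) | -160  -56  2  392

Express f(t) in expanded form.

f(t) = 4t^3 - 5t^2 + 3t + 2

Using the Lagrange interpolation formula with nodes -3, -2, 0, 5:
  L_0(t) = (t + 2)t(t - 5) / -24
  L_1(t) = (t + 3)t(t - 5) / 14
  L_2(t) = (t + 3)(t + 2)(t - 5) / -30
  L_3(t) = (t + 3)(t + 2)t / 280
Then f(t) = -160·L_0(t) - 56·L_1(t) + 2·L_2(t) + 392·L_3(t).
Expanding and collecting terms gives f(t) = 4t^3 - 5t^2 + 3t + 2.
Check: f(-3) = -160. ✓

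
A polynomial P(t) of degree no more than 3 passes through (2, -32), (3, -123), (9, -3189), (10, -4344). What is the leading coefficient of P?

-4

Write P(t) = at^3 + bt^2 + ct + d. Substituting each data point gives a linear system:
  8a + 4b + 2c + d = -32
  27a + 9b + 3c + d = -123
  729a + 81b + 9c + d = -3189
  1000a + 100b + 10c + d = -4344
Solving the system yields a = -4, b = -4, c = 5, d = 6.
So P(t) = -4t³ - 4t² + 5t + 6.
The leading coefficient is -4.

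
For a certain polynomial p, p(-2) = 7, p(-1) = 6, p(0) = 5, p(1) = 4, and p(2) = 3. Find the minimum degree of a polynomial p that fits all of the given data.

1

Forward differences of the values at t = -2, -1, 0, 1, 2:
  p  : 7  6  5  4  3
  Δ  : -1  -1  -1  -1
  Δ^2: 0  0  0
  Δ^3: 0  0
  Δ^4: 0
The first differences are constant (-1) and nonzero, while all higher differences vanish, so the minimal degree is 1.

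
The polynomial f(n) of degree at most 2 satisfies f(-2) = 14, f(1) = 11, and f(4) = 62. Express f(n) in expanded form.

Using the Lagrange interpolation formula with nodes -2, 1, 4:
  L_0(n) = (n - 1)(n - 4) / 18
  L_1(n) = (n + 2)(n - 4) / -9
  L_2(n) = (n + 2)(n - 1) / 18
Then f(n) = 14·L_0(n) + 11·L_1(n) + 62·L_2(n).
Expanding and collecting terms gives f(n) = 3n² + 2n + 6.
Check: f(-2) = 14. ✓

f(n) = 3n^2 + 2n + 6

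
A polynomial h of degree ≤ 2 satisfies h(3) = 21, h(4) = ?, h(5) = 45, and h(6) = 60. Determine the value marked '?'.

The 3 known points determine the degree-2 polynomial uniquely.
Write h(t) = at^2 + bt + c. Substituting each data point gives a linear system:
  9a + 3b + c = 21
  25a + 5b + c = 45
  36a + 6b + c = 60
Solving the system yields a = 1, b = 4, c = 0.
So h(t) = t² + 4t.
Then h(4) = 32.

32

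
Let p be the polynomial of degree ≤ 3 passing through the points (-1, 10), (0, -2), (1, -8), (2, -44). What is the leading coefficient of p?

Write p(u) = au^3 + bu^2 + cu + d. Substituting each data point gives a linear system:
  -a + b - c + d = 10
  d = -2
  a + b + c + d = -8
  8a + 4b + 2c + d = -44
Solving the system yields a = -6, b = 3, c = -3, d = -2.
So p(u) = -6u^3 + 3u^2 - 3u - 2.
The leading coefficient is -6.

-6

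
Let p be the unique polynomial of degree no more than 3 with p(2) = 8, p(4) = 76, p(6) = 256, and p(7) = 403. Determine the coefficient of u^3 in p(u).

1

Write p(u) = au^3 + bu^2 + cu + d. Substituting each data point gives a linear system:
  8a + 4b + 2c + d = 8
  64a + 16b + 4c + d = 76
  216a + 36b + 6c + d = 256
  343a + 49b + 7c + d = 403
Solving the system yields a = 1, b = 2, c = -6, d = 4.
So p(u) = u³ + 2u² - 6u + 4.
The leading coefficient is 1.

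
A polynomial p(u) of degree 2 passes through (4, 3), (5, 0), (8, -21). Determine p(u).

p(u) = -u^2 + 6u - 5

Write p(u) = au^2 + bu + c. Substituting each data point gives a linear system:
  16a + 4b + c = 3
  25a + 5b + c = 0
  64a + 8b + c = -21
Solving the system yields a = -1, b = 6, c = -5.
So p(u) = -u^2 + 6u - 5.
Check: p(4) = 3. ✓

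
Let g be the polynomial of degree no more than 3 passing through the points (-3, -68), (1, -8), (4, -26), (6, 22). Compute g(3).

Write g(u) = au^3 + bu^2 + cu + d. Substituting each data point gives a linear system:
  -27a + 9b - 3c + d = -68
  a + b + c + d = -8
  64a + 16b + 4c + d = -26
  216a + 36b + 6c + d = 22
Solving the system yields a = 1, b = -5, c = -2, d = -2.
So g(u) = u^3 - 5u^2 - 2u - 2.
Then g(3) = -26.

-26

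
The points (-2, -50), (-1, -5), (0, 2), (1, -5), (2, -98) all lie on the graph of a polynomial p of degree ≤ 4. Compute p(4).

Forward differences of the values at t = -2, -1, 0, 1, 2:
  p  : -50  -5  2  -5  -98
  Δ  : 45  7  -7  -93
  Δ^2: -38  -14  -86
  Δ^3: 24  -72
  Δ^4: -96
The fourth differences are constant, confirming degree 4.
Interpolating (Newton forward form) and evaluating at t = 4 gives p(4) = -1310.

-1310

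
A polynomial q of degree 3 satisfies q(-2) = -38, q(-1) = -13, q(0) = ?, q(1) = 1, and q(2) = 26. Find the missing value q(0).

On equispaced nodes a degree-3 polynomial has vanishing fourth forward difference, so
  q(-2) - 4·q(-1) + 6·q(0) - 4·q(1) + q(2) = 0.
Substituting the known values and solving for q(0):
  6·q(0) = -36
  q(0) = -6.

-6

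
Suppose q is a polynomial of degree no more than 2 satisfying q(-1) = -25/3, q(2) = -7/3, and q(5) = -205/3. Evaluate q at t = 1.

11/3

Using the Lagrange interpolation formula with nodes -1, 2, 5:
  L_0(t) = (t - 2)(t - 5) / 18
  L_1(t) = (t + 1)(t - 5) / -9
  L_2(t) = (t + 1)(t - 2) / 18
Then q(t) = -25/3·L_0(t) - 7/3·L_1(t) - 205/3·L_2(t).
Expanding and collecting terms gives q(t) = -4t^2 + 6t + 5/3.
Evaluating at t = 1: q(1) = 11/3.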